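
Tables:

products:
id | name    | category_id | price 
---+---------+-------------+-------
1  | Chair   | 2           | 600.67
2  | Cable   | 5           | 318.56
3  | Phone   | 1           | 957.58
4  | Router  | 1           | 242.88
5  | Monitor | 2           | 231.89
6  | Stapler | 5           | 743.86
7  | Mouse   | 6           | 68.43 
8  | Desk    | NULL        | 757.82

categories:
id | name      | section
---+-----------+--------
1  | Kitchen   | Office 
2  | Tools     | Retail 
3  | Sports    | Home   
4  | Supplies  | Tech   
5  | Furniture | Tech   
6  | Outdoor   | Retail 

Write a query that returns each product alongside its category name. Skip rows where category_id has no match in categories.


INNER JOIN keeps only products rows whose category_id matches an id in categories. Walk through each product:
  - product 1 (Chair): category_id=2 -> matches Tools
  - product 2 (Cable): category_id=5 -> matches Furniture
  - product 3 (Phone): category_id=1 -> matches Kitchen
  - product 4 (Router): category_id=1 -> matches Kitchen
  - product 5 (Monitor): category_id=2 -> matches Tools
  - product 6 (Stapler): category_id=5 -> matches Furniture
  - product 7 (Mouse): category_id=6 -> matches Outdoor
  - product 8 (Desk): category_id=NULL, no match -> dropped
So 1 of 8 rows is dropped.

SQL:
SELECT a.name, b.name AS category
FROM products a
INNER JOIN categories b ON a.category_id = b.id

Result:
name    | category 
--------+----------
Chair   | Tools    
Cable   | Furniture
Phone   | Kitchen  
Router  | Kitchen  
Monitor | Tools    
Stapler | Furniture
Mouse   | Outdoor  


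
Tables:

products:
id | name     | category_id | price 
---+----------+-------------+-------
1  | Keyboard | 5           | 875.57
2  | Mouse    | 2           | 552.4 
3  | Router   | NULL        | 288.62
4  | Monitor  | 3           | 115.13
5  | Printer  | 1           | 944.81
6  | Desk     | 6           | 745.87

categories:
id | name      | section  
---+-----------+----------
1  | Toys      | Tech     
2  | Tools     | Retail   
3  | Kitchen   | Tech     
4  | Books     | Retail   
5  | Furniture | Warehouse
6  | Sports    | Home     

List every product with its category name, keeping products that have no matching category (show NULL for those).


LEFT JOIN keeps every row from products (the left table); where category_id has no match in categories, the category columns become NULL. Walk through each product:
  - product 1 (Keyboard): category_id=5 -> matches Furniture
  - product 2 (Mouse): category_id=2 -> matches Tools
  - product 3 (Router): category_id=NULL, no match -> kept with NULL
  - product 4 (Monitor): category_id=3 -> matches Kitchen
  - product 5 (Printer): category_id=1 -> matches Toys
  - product 6 (Desk): category_id=6 -> matches Sports
All 6 rows appear; 1 has NULL category.

SQL:
SELECT a.name, b.name AS category
FROM products a
LEFT JOIN categories b ON a.category_id = b.id

Result:
name     | category 
---------+----------
Keyboard | Furniture
Mouse    | Tools    
Router   | NULL     
Monitor  | Kitchen  
Printer  | Toys     
Desk     | Sports   


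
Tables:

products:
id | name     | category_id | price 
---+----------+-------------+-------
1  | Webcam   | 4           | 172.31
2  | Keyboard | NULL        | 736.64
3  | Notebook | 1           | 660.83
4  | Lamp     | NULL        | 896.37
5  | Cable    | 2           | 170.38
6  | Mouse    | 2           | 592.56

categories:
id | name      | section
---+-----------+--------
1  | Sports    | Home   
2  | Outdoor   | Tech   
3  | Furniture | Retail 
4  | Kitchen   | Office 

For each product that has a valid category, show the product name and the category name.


INNER JOIN keeps only products rows whose category_id matches an id in categories. Walk through each product:
  - product 1 (Webcam): category_id=4 -> matches Kitchen
  - product 2 (Keyboard): category_id=NULL, no match -> dropped
  - product 3 (Notebook): category_id=1 -> matches Sports
  - product 4 (Lamp): category_id=NULL, no match -> dropped
  - product 5 (Cable): category_id=2 -> matches Outdoor
  - product 6 (Mouse): category_id=2 -> matches Outdoor
So 2 of 6 rows are dropped.

SQL:
SELECT a.name, b.name AS category
FROM products a
INNER JOIN categories b ON a.category_id = b.id

Result:
name     | category
---------+---------
Webcam   | Kitchen 
Notebook | Sports  
Cable    | Outdoor 
Mouse    | Outdoor 


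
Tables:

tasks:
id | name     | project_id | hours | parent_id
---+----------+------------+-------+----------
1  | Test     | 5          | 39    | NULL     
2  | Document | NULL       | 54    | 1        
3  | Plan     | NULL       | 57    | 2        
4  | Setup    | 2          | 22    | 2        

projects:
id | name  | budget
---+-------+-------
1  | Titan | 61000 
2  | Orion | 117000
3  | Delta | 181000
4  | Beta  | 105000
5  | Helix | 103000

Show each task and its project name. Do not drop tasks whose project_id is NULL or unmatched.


LEFT JOIN keeps every row from tasks (the left table); where project_id has no match in projects, the project columns become NULL. Walk through each task:
  - task 1 (Test): project_id=5 -> matches Helix
  - task 2 (Document): project_id=NULL, no match -> kept with NULL
  - task 3 (Plan): project_id=NULL, no match -> kept with NULL
  - task 4 (Setup): project_id=2 -> matches Orion
All 4 rows appear; 2 have NULL project.

SQL:
SELECT a.name, b.name AS project
FROM tasks a
LEFT JOIN projects b ON a.project_id = b.id

Result:
name     | project
---------+--------
Test     | Helix  
Document | NULL   
Plan     | NULL   
Setup    | Orion  


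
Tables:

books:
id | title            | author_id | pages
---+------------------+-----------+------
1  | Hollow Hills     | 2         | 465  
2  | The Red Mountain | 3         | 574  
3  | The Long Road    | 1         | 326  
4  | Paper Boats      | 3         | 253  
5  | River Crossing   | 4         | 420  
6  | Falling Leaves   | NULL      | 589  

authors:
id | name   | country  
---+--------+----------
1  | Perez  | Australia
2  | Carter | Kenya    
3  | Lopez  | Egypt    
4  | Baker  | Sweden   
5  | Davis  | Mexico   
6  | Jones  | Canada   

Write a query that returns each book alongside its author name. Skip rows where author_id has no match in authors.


INNER JOIN keeps only books rows whose author_id matches an id in authors. Walk through each book:
  - book 1 (Hollow Hills): author_id=2 -> matches Carter
  - book 2 (The Red Mountain): author_id=3 -> matches Lopez
  - book 3 (The Long Road): author_id=1 -> matches Perez
  - book 4 (Paper Boats): author_id=3 -> matches Lopez
  - book 5 (River Crossing): author_id=4 -> matches Baker
  - book 6 (Falling Leaves): author_id=NULL, no match -> dropped
So 1 of 6 rows is dropped.

SQL:
SELECT a.title, b.name AS author
FROM books a
INNER JOIN authors b ON a.author_id = b.id

Result:
title            | author
-----------------+-------
Hollow Hills     | Carter
The Red Mountain | Lopez 
The Long Road    | Perez 
Paper Boats      | Lopez 
River Crossing   | Baker 


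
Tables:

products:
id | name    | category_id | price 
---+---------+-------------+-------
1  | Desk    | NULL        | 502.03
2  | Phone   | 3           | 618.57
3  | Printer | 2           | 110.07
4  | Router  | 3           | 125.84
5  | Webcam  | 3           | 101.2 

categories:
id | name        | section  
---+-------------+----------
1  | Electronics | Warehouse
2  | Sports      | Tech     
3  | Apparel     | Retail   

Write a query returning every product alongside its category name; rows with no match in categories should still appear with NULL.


LEFT JOIN keeps every row from products (the left table); where category_id has no match in categories, the category columns become NULL. Walk through each product:
  - product 1 (Desk): category_id=NULL, no match -> kept with NULL
  - product 2 (Phone): category_id=3 -> matches Apparel
  - product 3 (Printer): category_id=2 -> matches Sports
  - product 4 (Router): category_id=3 -> matches Apparel
  - product 5 (Webcam): category_id=3 -> matches Apparel
All 5 rows appear; 1 has NULL category.

SQL:
SELECT a.name, b.name AS category
FROM products a
LEFT JOIN categories b ON a.category_id = b.id

Result:
name    | category
--------+---------
Desk    | NULL    
Phone   | Apparel 
Printer | Sports  
Router  | Apparel 
Webcam  | Apparel 


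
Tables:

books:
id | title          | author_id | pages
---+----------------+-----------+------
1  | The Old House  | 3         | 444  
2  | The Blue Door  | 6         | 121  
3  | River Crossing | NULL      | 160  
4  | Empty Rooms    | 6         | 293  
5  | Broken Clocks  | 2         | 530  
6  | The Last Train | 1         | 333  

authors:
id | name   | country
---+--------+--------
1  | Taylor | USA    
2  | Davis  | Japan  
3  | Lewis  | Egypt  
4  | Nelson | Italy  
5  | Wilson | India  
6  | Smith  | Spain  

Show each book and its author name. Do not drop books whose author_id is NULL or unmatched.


LEFT JOIN keeps every row from books (the left table); where author_id has no match in authors, the author columns become NULL. Walk through each book:
  - book 1 (The Old House): author_id=3 -> matches Lewis
  - book 2 (The Blue Door): author_id=6 -> matches Smith
  - book 3 (River Crossing): author_id=NULL, no match -> kept with NULL
  - book 4 (Empty Rooms): author_id=6 -> matches Smith
  - book 5 (Broken Clocks): author_id=2 -> matches Davis
  - book 6 (The Last Train): author_id=1 -> matches Taylor
All 6 rows appear; 1 has NULL author.

SQL:
SELECT a.title, b.name AS author
FROM books a
LEFT JOIN authors b ON a.author_id = b.id

Result:
title          | author
---------------+-------
The Old House  | Lewis 
The Blue Door  | Smith 
River Crossing | NULL  
Empty Rooms    | Smith 
Broken Clocks  | Davis 
The Last Train | Taylor


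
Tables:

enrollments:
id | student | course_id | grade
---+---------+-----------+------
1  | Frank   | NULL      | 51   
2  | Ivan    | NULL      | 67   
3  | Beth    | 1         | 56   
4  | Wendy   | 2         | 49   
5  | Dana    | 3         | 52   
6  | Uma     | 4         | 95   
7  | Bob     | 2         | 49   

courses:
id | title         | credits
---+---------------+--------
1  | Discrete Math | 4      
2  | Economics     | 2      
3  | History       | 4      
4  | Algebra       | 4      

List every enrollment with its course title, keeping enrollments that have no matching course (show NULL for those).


LEFT JOIN keeps every row from enrollments (the left table); where course_id has no match in courses, the course columns become NULL. Walk through each enrollment:
  - enrollment 1 (Frank): course_id=NULL, no match -> kept with NULL
  - enrollment 2 (Ivan): course_id=NULL, no match -> kept with NULL
  - enrollment 3 (Beth): course_id=1 -> matches Discrete Math
  - enrollment 4 (Wendy): course_id=2 -> matches Economics
  - enrollment 5 (Dana): course_id=3 -> matches History
  - enrollment 6 (Uma): course_id=4 -> matches Algebra
  - enrollment 7 (Bob): course_id=2 -> matches Economics
All 7 rows appear; 2 have NULL course.

SQL:
SELECT a.student, b.title AS course
FROM enrollments a
LEFT JOIN courses b ON a.course_id = b.id

Result:
student | course       
--------+--------------
Frank   | NULL         
Ivan    | NULL         
Beth    | Discrete Math
Wendy   | Economics    
Dana    | History      
Uma     | Algebra      
Bob     | Economics    


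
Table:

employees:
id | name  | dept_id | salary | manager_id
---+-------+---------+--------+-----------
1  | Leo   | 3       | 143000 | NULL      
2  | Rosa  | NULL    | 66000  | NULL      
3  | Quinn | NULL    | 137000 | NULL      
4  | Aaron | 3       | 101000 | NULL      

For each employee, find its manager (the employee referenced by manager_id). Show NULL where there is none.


This is a self-join: employees is joined to a second copy of itself, matching each row's manager_id to another row's id. Use LEFT JOIN so rows with manager_id=NULL are kept.
  - employee 1 (Leo): manager_id=NULL -> NULL
  - employee 2 (Rosa): manager_id=NULL -> NULL
  - employee 3 (Quinn): manager_id=NULL -> NULL
  - employee 4 (Aaron): manager_id=NULL -> NULL

SQL:
SELECT a.name AS item, b.name AS manager
FROM employees a
LEFT JOIN employees b ON a.manager_id = b.id

Result:
item  | manager
------+--------
Leo   | NULL   
Rosa  | NULL   
Quinn | NULL   
Aaron | NULL   


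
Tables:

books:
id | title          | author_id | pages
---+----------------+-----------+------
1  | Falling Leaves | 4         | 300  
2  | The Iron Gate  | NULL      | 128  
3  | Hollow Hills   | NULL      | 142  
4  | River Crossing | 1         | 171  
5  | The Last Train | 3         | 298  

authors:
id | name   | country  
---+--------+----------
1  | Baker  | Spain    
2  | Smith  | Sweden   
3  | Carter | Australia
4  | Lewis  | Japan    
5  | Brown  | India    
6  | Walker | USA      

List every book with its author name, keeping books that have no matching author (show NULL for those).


LEFT JOIN keeps every row from books (the left table); where author_id has no match in authors, the author columns become NULL. Walk through each book:
  - book 1 (Falling Leaves): author_id=4 -> matches Lewis
  - book 2 (The Iron Gate): author_id=NULL, no match -> kept with NULL
  - book 3 (Hollow Hills): author_id=NULL, no match -> kept with NULL
  - book 4 (River Crossing): author_id=1 -> matches Baker
  - book 5 (The Last Train): author_id=3 -> matches Carter
All 5 rows appear; 2 have NULL author.

SQL:
SELECT a.title, b.name AS author
FROM books a
LEFT JOIN authors b ON a.author_id = b.id

Result:
title          | author
---------------+-------
Falling Leaves | Lewis 
The Iron Gate  | NULL  
Hollow Hills   | NULL  
River Crossing | Baker 
The Last Train | Carter


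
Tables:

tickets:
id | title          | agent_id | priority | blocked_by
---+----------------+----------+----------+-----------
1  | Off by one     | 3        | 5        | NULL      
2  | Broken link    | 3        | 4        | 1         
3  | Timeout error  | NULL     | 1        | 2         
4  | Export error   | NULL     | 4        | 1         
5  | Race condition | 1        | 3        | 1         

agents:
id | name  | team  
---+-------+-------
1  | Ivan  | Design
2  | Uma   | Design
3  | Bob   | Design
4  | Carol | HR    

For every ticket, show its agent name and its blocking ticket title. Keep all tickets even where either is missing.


Two LEFT JOINs from the same base table tickets: one to agents via agent_id, one to tickets itself via blocked_by. Both are LEFT so every ticket is preserved.
Match against agents:
  - ticket 1 (Off by one): agent_id=3 -> matches Bob
  - ticket 2 (Broken link): agent_id=3 -> matches Bob
  - ticket 3 (Timeout error): agent_id=NULL, no match -> kept with NULL
  - ticket 4 (Export error): agent_id=NULL, no match -> kept with NULL
  - ticket 5 (Race condition): agent_id=1 -> matches Ivan
Match against tickets (self):
  - ticket 1 (Off by one): blocked_by=NULL -> NULL
  - ticket 2 (Broken link): blocked_by=1 -> Off by one
  - ticket 3 (Timeout error): blocked_by=2 -> Broken link
  - ticket 4 (Export error): blocked_by=1 -> Off by one
  - ticket 5 (Race condition): blocked_by=1 -> Off by one

SQL:
SELECT a.title, b.name AS agent, c.title AS blocked_by
FROM tickets a
LEFT JOIN agents b ON a.agent_id = b.id
LEFT JOIN tickets c ON a.blocked_by = c.id

Result:
title          | agent | blocked_by 
---------------+-------+------------
Off by one     | Bob   | NULL       
Broken link    | Bob   | Off by one 
Timeout error  | NULL  | Broken link
Export error   | NULL  | Off by one 
Race condition | Ivan  | Off by one 


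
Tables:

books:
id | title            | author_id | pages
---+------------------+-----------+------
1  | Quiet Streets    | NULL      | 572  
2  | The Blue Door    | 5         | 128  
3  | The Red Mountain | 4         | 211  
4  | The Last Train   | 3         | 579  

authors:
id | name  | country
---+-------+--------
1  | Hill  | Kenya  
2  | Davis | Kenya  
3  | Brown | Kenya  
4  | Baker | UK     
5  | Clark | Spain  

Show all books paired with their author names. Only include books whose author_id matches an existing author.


INNER JOIN keeps only books rows whose author_id matches an id in authors. Walk through each book:
  - book 1 (Quiet Streets): author_id=NULL, no match -> dropped
  - book 2 (The Blue Door): author_id=5 -> matches Clark
  - book 3 (The Red Mountain): author_id=4 -> matches Baker
  - book 4 (The Last Train): author_id=3 -> matches Brown
So 1 of 4 rows is dropped.

SQL:
SELECT a.title, b.name AS author
FROM books a
INNER JOIN authors b ON a.author_id = b.id

Result:
title            | author
-----------------+-------
The Blue Door    | Clark 
The Red Mountain | Baker 
The Last Train   | Brown 


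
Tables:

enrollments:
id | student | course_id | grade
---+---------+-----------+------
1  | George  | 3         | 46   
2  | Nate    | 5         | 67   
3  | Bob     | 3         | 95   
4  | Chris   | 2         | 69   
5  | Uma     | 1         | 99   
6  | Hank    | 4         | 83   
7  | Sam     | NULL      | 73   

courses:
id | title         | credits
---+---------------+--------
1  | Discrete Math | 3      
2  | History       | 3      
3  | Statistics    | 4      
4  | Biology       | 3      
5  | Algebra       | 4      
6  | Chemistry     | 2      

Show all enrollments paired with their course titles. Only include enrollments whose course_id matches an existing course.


INNER JOIN keeps only enrollments rows whose course_id matches an id in courses. Walk through each enrollment:
  - enrollment 1 (George): course_id=3 -> matches Statistics
  - enrollment 2 (Nate): course_id=5 -> matches Algebra
  - enrollment 3 (Bob): course_id=3 -> matches Statistics
  - enrollment 4 (Chris): course_id=2 -> matches History
  - enrollment 5 (Uma): course_id=1 -> matches Discrete Math
  - enrollment 6 (Hank): course_id=4 -> matches Biology
  - enrollment 7 (Sam): course_id=NULL, no match -> dropped
So 1 of 7 rows is dropped.

SQL:
SELECT a.student, b.title AS course
FROM enrollments a
INNER JOIN courses b ON a.course_id = b.id

Result:
student | course       
--------+--------------
George  | Statistics   
Nate    | Algebra      
Bob     | Statistics   
Chris   | History      
Uma     | Discrete Math
Hank    | Biology      


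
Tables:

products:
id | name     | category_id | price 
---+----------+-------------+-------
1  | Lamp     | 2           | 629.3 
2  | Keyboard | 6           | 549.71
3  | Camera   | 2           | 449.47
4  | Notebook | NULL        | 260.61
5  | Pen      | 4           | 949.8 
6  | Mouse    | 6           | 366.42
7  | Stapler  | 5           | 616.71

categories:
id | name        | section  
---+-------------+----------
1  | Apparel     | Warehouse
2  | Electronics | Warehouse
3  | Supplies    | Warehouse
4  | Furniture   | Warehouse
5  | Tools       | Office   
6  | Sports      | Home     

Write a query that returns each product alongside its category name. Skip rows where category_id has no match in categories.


INNER JOIN keeps only products rows whose category_id matches an id in categories. Walk through each product:
  - product 1 (Lamp): category_id=2 -> matches Electronics
  - product 2 (Keyboard): category_id=6 -> matches Sports
  - product 3 (Camera): category_id=2 -> matches Electronics
  - product 4 (Notebook): category_id=NULL, no match -> dropped
  - product 5 (Pen): category_id=4 -> matches Furniture
  - product 6 (Mouse): category_id=6 -> matches Sports
  - product 7 (Stapler): category_id=5 -> matches Tools
So 1 of 7 rows is dropped.

SQL:
SELECT a.name, b.name AS category
FROM products a
INNER JOIN categories b ON a.category_id = b.id

Result:
name     | category   
---------+------------
Lamp     | Electronics
Keyboard | Sports     
Camera   | Electronics
Pen      | Furniture  
Mouse    | Sports     
Stapler  | Tools      


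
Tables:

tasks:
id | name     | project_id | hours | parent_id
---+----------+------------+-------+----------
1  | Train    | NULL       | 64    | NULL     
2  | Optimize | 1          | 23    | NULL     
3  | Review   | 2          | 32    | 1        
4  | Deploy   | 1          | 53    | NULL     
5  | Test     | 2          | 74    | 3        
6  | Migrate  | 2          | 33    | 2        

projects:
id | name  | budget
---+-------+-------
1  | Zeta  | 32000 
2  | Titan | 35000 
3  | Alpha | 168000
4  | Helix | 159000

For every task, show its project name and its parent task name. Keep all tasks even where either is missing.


Two LEFT JOINs from the same base table tasks: one to projects via project_id, one to tasks itself via parent_id. Both are LEFT so every task is preserved.
Match against projects:
  - task 1 (Train): project_id=NULL, no match -> kept with NULL
  - task 2 (Optimize): project_id=1 -> matches Zeta
  - task 3 (Review): project_id=2 -> matches Titan
  - task 4 (Deploy): project_id=1 -> matches Zeta
  - task 5 (Test): project_id=2 -> matches Titan
  - task 6 (Migrate): project_id=2 -> matches Titan
Match against tasks (self):
  - task 1 (Train): parent_id=NULL -> NULL
  - task 2 (Optimize): parent_id=NULL -> NULL
  - task 3 (Review): parent_id=1 -> Train
  - task 4 (Deploy): parent_id=NULL -> NULL
  - task 5 (Test): parent_id=3 -> Review
  - task 6 (Migrate): parent_id=2 -> Optimize

SQL:
SELECT a.name, b.name AS project, c.name AS parent
FROM tasks a
LEFT JOIN projects b ON a.project_id = b.id
LEFT JOIN tasks c ON a.parent_id = c.id

Result:
name     | project | parent  
---------+---------+---------
Train    | NULL    | NULL    
Optimize | Zeta    | NULL    
Review   | Titan   | Train   
Deploy   | Zeta    | NULL    
Test     | Titan   | Review  
Migrate  | Titan   | Optimize


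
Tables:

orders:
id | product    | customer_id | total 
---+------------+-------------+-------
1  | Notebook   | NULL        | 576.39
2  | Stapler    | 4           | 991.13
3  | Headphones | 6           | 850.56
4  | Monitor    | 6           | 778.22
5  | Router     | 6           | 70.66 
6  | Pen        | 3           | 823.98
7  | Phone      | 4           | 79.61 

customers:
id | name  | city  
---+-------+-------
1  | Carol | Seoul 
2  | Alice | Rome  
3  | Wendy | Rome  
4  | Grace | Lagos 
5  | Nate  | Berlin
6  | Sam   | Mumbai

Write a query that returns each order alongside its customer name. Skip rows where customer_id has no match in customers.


INNER JOIN keeps only orders rows whose customer_id matches an id in customers. Walk through each order:
  - order 1 (Notebook): customer_id=NULL, no match -> dropped
  - order 2 (Stapler): customer_id=4 -> matches Grace
  - order 3 (Headphones): customer_id=6 -> matches Sam
  - order 4 (Monitor): customer_id=6 -> matches Sam
  - order 5 (Router): customer_id=6 -> matches Sam
  - order 6 (Pen): customer_id=3 -> matches Wendy
  - order 7 (Phone): customer_id=4 -> matches Grace
So 1 of 7 rows is dropped.

SQL:
SELECT a.product, b.name AS customer
FROM orders a
INNER JOIN customers b ON a.customer_id = b.id

Result:
product    | customer
-----------+---------
Stapler    | Grace   
Headphones | Sam     
Monitor    | Sam     
Router     | Sam     
Pen        | Wendy   
Phone      | Grace   


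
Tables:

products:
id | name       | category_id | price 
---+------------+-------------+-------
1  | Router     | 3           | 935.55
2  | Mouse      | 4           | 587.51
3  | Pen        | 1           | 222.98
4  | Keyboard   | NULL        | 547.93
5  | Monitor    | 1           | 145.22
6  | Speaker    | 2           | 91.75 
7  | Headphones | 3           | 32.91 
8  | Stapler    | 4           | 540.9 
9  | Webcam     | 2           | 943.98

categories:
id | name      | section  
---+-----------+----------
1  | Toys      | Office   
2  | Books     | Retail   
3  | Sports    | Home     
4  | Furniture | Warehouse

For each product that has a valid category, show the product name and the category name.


INNER JOIN keeps only products rows whose category_id matches an id in categories. Walk through each product:
  - product 1 (Router): category_id=3 -> matches Sports
  - product 2 (Mouse): category_id=4 -> matches Furniture
  - product 3 (Pen): category_id=1 -> matches Toys
  - product 4 (Keyboard): category_id=NULL, no match -> dropped
  - product 5 (Monitor): category_id=1 -> matches Toys
  - product 6 (Speaker): category_id=2 -> matches Books
  - product 7 (Headphones): category_id=3 -> matches Sports
  - product 8 (Stapler): category_id=4 -> matches Furniture
  - product 9 (Webcam): category_id=2 -> matches Books
So 1 of 9 rows is dropped.

SQL:
SELECT a.name, b.name AS category
FROM products a
INNER JOIN categories b ON a.category_id = b.id

Result:
name       | category 
-----------+----------
Router     | Sports   
Mouse      | Furniture
Pen        | Toys     
Monitor    | Toys     
Speaker    | Books    
Headphones | Sports   
Stapler    | Furniture
Webcam     | Books    


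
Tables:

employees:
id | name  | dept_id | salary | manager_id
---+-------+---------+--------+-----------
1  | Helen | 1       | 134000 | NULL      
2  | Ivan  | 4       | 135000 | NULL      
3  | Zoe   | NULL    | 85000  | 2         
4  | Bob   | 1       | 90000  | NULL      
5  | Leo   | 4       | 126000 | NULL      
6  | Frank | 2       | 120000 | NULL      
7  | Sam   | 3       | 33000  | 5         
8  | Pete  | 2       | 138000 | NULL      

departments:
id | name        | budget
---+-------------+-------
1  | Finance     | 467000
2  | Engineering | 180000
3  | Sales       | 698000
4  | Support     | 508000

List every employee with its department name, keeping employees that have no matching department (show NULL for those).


LEFT JOIN keeps every row from employees (the left table); where dept_id has no match in departments, the department columns become NULL. Walk through each employee:
  - employee 1 (Helen): dept_id=1 -> matches Finance
  - employee 2 (Ivan): dept_id=4 -> matches Support
  - employee 3 (Zoe): dept_id=NULL, no match -> kept with NULL
  - employee 4 (Bob): dept_id=1 -> matches Finance
  - employee 5 (Leo): dept_id=4 -> matches Support
  - employee 6 (Frank): dept_id=2 -> matches Engineering
  - employee 7 (Sam): dept_id=3 -> matches Sales
  - employee 8 (Pete): dept_id=2 -> matches Engineering
All 8 rows appear; 1 has NULL department.

SQL:
SELECT a.name, b.name AS department
FROM employees a
LEFT JOIN departments b ON a.dept_id = b.id

Result:
name  | department 
------+------------
Helen | Finance    
Ivan  | Support    
Zoe   | NULL       
Bob   | Finance    
Leo   | Support    
Frank | Engineering
Sam   | Sales      
Pete  | Engineering


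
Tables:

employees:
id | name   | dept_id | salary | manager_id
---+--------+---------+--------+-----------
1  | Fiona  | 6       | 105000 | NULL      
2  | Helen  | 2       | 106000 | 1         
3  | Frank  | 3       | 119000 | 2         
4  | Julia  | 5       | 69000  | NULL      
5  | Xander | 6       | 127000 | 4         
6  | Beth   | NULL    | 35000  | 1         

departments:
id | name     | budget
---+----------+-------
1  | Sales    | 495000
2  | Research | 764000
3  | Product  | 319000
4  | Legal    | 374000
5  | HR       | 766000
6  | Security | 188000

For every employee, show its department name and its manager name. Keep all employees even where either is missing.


Two LEFT JOINs from the same base table employees: one to departments via dept_id, one to employees itself via manager_id. Both are LEFT so every employee is preserved.
Match against departments:
  - employee 1 (Fiona): dept_id=6 -> matches Security
  - employee 2 (Helen): dept_id=2 -> matches Research
  - employee 3 (Frank): dept_id=3 -> matches Product
  - employee 4 (Julia): dept_id=5 -> matches HR
  - employee 5 (Xander): dept_id=6 -> matches Security
  - employee 6 (Beth): dept_id=NULL, no match -> kept with NULL
Match against employees (self):
  - employee 1 (Fiona): manager_id=NULL -> NULL
  - employee 2 (Helen): manager_id=1 -> Fiona
  - employee 3 (Frank): manager_id=2 -> Helen
  - employee 4 (Julia): manager_id=NULL -> NULL
  - employee 5 (Xander): manager_id=4 -> Julia
  - employee 6 (Beth): manager_id=1 -> Fiona

SQL:
SELECT a.name, b.name AS department, c.name AS manager
FROM employees a
LEFT JOIN departments b ON a.dept_id = b.id
LEFT JOIN employees c ON a.manager_id = c.id

Result:
name   | department | manager
-------+------------+--------
Fiona  | Security   | NULL   
Helen  | Research   | Fiona  
Frank  | Product    | Helen  
Julia  | HR         | NULL   
Xander | Security   | Julia  
Beth   | NULL       | Fiona  


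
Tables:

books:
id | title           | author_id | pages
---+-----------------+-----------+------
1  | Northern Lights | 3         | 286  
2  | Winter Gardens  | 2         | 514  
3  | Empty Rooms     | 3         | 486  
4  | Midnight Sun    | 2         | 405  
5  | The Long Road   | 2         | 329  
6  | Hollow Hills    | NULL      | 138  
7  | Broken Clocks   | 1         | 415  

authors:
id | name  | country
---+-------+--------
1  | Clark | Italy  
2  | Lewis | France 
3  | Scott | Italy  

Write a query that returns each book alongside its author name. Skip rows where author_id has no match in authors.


INNER JOIN keeps only books rows whose author_id matches an id in authors. Walk through each book:
  - book 1 (Northern Lights): author_id=3 -> matches Scott
  - book 2 (Winter Gardens): author_id=2 -> matches Lewis
  - book 3 (Empty Rooms): author_id=3 -> matches Scott
  - book 4 (Midnight Sun): author_id=2 -> matches Lewis
  - book 5 (The Long Road): author_id=2 -> matches Lewis
  - book 6 (Hollow Hills): author_id=NULL, no match -> dropped
  - book 7 (Broken Clocks): author_id=1 -> matches Clark
So 1 of 7 rows is dropped.

SQL:
SELECT a.title, b.name AS author
FROM books a
INNER JOIN authors b ON a.author_id = b.id

Result:
title           | author
----------------+-------
Northern Lights | Scott 
Winter Gardens  | Lewis 
Empty Rooms     | Scott 
Midnight Sun    | Lewis 
The Long Road   | Lewis 
Broken Clocks   | Clark 


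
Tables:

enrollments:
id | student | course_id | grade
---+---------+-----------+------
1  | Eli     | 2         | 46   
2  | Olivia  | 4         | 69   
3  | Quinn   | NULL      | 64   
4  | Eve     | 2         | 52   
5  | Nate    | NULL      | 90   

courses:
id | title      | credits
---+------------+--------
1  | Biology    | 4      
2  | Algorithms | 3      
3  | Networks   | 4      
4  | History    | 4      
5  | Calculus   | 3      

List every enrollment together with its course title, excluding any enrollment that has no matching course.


INNER JOIN keeps only enrollments rows whose course_id matches an id in courses. Walk through each enrollment:
  - enrollment 1 (Eli): course_id=2 -> matches Algorithms
  - enrollment 2 (Olivia): course_id=4 -> matches History
  - enrollment 3 (Quinn): course_id=NULL, no match -> dropped
  - enrollment 4 (Eve): course_id=2 -> matches Algorithms
  - enrollment 5 (Nate): course_id=NULL, no match -> dropped
So 2 of 5 rows are dropped.

SQL:
SELECT a.student, b.title AS course
FROM enrollments a
INNER JOIN courses b ON a.course_id = b.id

Result:
student | course    
--------+-----------
Eli     | Algorithms
Olivia  | History   
Eve     | Algorithms


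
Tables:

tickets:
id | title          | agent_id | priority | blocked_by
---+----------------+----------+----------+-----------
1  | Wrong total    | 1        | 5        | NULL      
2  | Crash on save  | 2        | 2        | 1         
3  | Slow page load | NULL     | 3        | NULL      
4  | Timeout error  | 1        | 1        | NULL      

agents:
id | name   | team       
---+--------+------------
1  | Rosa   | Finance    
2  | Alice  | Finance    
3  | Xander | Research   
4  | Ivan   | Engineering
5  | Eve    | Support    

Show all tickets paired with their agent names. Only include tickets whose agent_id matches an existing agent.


INNER JOIN keeps only tickets rows whose agent_id matches an id in agents. Walk through each ticket:
  - ticket 1 (Wrong total): agent_id=1 -> matches Rosa
  - ticket 2 (Crash on save): agent_id=2 -> matches Alice
  - ticket 3 (Slow page load): agent_id=NULL, no match -> dropped
  - ticket 4 (Timeout error): agent_id=1 -> matches Rosa
So 1 of 4 rows is dropped.

SQL:
SELECT a.title, b.name AS agent
FROM tickets a
INNER JOIN agents b ON a.agent_id = b.id

Result:
title         | agent
--------------+------
Wrong total   | Rosa 
Crash on save | Alice
Timeout error | Rosa 


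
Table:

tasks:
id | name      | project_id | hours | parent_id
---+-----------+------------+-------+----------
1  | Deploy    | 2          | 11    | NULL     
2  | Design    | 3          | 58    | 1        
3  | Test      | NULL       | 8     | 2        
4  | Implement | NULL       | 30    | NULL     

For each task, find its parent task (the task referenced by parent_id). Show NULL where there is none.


This is a self-join: tasks is joined to a second copy of itself, matching each row's parent_id to another row's id. Use LEFT JOIN so rows with parent_id=NULL are kept.
  - task 1 (Deploy): parent_id=NULL -> NULL
  - task 2 (Design): parent_id=1 -> Deploy
  - task 3 (Test): parent_id=2 -> Design
  - task 4 (Implement): parent_id=NULL -> NULL

SQL:
SELECT a.name AS item, b.name AS parent
FROM tasks a
LEFT JOIN tasks b ON a.parent_id = b.id

Result:
item      | parent
----------+-------
Deploy    | NULL  
Design    | Deploy
Test      | Design
Implement | NULL  


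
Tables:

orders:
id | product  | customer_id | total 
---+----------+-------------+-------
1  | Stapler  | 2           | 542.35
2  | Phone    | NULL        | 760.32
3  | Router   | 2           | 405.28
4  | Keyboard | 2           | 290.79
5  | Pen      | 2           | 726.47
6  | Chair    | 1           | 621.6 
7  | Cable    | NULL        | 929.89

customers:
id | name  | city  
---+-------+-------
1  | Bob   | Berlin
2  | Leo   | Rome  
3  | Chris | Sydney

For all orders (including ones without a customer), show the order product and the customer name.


LEFT JOIN keeps every row from orders (the left table); where customer_id has no match in customers, the customer columns become NULL. Walk through each order:
  - order 1 (Stapler): customer_id=2 -> matches Leo
  - order 2 (Phone): customer_id=NULL, no match -> kept with NULL
  - order 3 (Router): customer_id=2 -> matches Leo
  - order 4 (Keyboard): customer_id=2 -> matches Leo
  - order 5 (Pen): customer_id=2 -> matches Leo
  - order 6 (Chair): customer_id=1 -> matches Bob
  - order 7 (Cable): customer_id=NULL, no match -> kept with NULL
All 7 rows appear; 2 have NULL customer.

SQL:
SELECT a.product, b.name AS customer
FROM orders a
LEFT JOIN customers b ON a.customer_id = b.id

Result:
product  | customer
---------+---------
Stapler  | Leo     
Phone    | NULL    
Router   | Leo     
Keyboard | Leo     
Pen      | Leo     
Chair    | Bob     
Cable    | NULL    


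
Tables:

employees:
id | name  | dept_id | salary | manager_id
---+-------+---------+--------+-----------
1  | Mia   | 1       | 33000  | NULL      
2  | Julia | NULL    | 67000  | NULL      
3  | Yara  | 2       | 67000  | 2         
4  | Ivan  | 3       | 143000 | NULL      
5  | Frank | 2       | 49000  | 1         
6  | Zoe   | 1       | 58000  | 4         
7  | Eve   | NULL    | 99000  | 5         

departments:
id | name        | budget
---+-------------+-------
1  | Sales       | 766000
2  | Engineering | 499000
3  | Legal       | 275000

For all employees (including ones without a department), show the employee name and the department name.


LEFT JOIN keeps every row from employees (the left table); where dept_id has no match in departments, the department columns become NULL. Walk through each employee:
  - employee 1 (Mia): dept_id=1 -> matches Sales
  - employee 2 (Julia): dept_id=NULL, no match -> kept with NULL
  - employee 3 (Yara): dept_id=2 -> matches Engineering
  - employee 4 (Ivan): dept_id=3 -> matches Legal
  - employee 5 (Frank): dept_id=2 -> matches Engineering
  - employee 6 (Zoe): dept_id=1 -> matches Sales
  - employee 7 (Eve): dept_id=NULL, no match -> kept with NULL
All 7 rows appear; 2 have NULL department.

SQL:
SELECT a.name, b.name AS department
FROM employees a
LEFT JOIN departments b ON a.dept_id = b.id

Result:
name  | department 
------+------------
Mia   | Sales      
Julia | NULL       
Yara  | Engineering
Ivan  | Legal      
Frank | Engineering
Zoe   | Sales      
Eve   | NULL       


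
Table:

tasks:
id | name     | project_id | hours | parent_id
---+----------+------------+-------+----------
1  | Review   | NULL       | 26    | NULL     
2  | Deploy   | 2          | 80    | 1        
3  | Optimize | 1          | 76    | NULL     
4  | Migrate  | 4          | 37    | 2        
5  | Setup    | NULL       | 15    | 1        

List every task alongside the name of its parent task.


This is a self-join: tasks is joined to a second copy of itself, matching each row's parent_id to another row's id. Use LEFT JOIN so rows with parent_id=NULL are kept.
  - task 1 (Review): parent_id=NULL -> NULL
  - task 2 (Deploy): parent_id=1 -> Review
  - task 3 (Optimize): parent_id=NULL -> NULL
  - task 4 (Migrate): parent_id=2 -> Deploy
  - task 5 (Setup): parent_id=1 -> Review

SQL:
SELECT a.name AS item, b.name AS parent
FROM tasks a
LEFT JOIN tasks b ON a.parent_id = b.id

Result:
item     | parent
---------+-------
Review   | NULL  
Deploy   | Review
Optimize | NULL  
Migrate  | Deploy
Setup    | Review


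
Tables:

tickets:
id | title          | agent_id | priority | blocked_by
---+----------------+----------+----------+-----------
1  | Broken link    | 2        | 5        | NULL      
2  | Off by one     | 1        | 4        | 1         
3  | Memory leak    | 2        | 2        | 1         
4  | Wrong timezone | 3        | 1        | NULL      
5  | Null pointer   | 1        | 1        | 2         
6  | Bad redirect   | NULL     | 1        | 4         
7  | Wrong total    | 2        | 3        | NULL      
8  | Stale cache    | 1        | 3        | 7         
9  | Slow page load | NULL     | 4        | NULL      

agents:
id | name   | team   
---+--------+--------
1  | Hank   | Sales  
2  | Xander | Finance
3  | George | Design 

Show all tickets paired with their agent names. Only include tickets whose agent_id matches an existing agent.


INNER JOIN keeps only tickets rows whose agent_id matches an id in agents. Walk through each ticket:
  - ticket 1 (Broken link): agent_id=2 -> matches Xander
  - ticket 2 (Off by one): agent_id=1 -> matches Hank
  - ticket 3 (Memory leak): agent_id=2 -> matches Xander
  - ticket 4 (Wrong timezone): agent_id=3 -> matches George
  - ticket 5 (Null pointer): agent_id=1 -> matches Hank
  - ticket 6 (Bad redirect): agent_id=NULL, no match -> dropped
  - ticket 7 (Wrong total): agent_id=2 -> matches Xander
  - ticket 8 (Stale cache): agent_id=1 -> matches Hank
  - ticket 9 (Slow page load): agent_id=NULL, no match -> dropped
So 2 of 9 rows are dropped.

SQL:
SELECT a.title, b.name AS agent
FROM tickets a
INNER JOIN agents b ON a.agent_id = b.id

Result:
title          | agent 
---------------+-------
Broken link    | Xander
Off by one     | Hank  
Memory leak    | Xander
Wrong timezone | George
Null pointer   | Hank  
Wrong total    | Xander
Stale cache    | Hank  


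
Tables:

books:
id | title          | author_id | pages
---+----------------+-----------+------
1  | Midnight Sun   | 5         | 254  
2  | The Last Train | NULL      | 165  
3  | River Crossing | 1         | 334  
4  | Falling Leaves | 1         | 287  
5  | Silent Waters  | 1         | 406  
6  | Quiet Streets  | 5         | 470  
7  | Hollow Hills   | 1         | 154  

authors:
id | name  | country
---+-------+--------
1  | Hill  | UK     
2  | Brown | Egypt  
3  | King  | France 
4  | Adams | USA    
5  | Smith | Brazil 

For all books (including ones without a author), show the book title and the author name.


LEFT JOIN keeps every row from books (the left table); where author_id has no match in authors, the author columns become NULL. Walk through each book:
  - book 1 (Midnight Sun): author_id=5 -> matches Smith
  - book 2 (The Last Train): author_id=NULL, no match -> kept with NULL
  - book 3 (River Crossing): author_id=1 -> matches Hill
  - book 4 (Falling Leaves): author_id=1 -> matches Hill
  - book 5 (Silent Waters): author_id=1 -> matches Hill
  - book 6 (Quiet Streets): author_id=5 -> matches Smith
  - book 7 (Hollow Hills): author_id=1 -> matches Hill
All 7 rows appear; 1 has NULL author.

SQL:
SELECT a.title, b.name AS author
FROM books a
LEFT JOIN authors b ON a.author_id = b.id

Result:
title          | author
---------------+-------
Midnight Sun   | Smith 
The Last Train | NULL  
River Crossing | Hill  
Falling Leaves | Hill  
Silent Waters  | Hill  
Quiet Streets  | Smith 
Hollow Hills   | Hill  
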